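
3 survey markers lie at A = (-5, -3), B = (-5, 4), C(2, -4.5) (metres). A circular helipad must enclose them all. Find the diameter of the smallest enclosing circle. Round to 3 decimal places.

Side lengths²: AB² = 49, AC² = 51.25, BC² = 121.25.
Since BC² = 121.25 ≥ 51.25 + 49 = 100.25, the angle opposite BC is not acute, so the smallest enclosing circle has BC as diameter.
Centre = midpoint of BC = (-1.5, -0.25), r² = 121.25/4 = 30.3125.
Diameter = 2r = 2√(30.3125) ≈ 11.011.

11.011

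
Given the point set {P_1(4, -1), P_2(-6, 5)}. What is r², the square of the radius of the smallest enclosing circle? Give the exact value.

The smallest circle enclosing two points has them as diameter endpoints.
Centre = midpoint = (-1, 2); r² = |P_1P_2|²/4 = 136/4 = 34.

34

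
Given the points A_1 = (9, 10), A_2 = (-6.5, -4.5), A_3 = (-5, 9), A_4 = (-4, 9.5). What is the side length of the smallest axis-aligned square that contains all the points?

15.5

The bounding box has width 15.5 and height 14.5.
An axis-aligned square enclosing the set must have side ≥ max(width, height).
So the minimum side is max(15.5, 14.5) = 15.5.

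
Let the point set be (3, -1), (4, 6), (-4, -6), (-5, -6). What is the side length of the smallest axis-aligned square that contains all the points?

The bounding box has width 9 and height 12.
An axis-aligned square enclosing the set must have side ≥ max(width, height).
So the minimum side is max(9, 12) = 12.

12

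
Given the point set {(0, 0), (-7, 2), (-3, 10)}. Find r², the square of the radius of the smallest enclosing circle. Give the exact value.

Call the three points A, B, C in the order given.
Side lengths²: AB² = 53, AC² = 109, BC² = 80.
Since AC² = 109 < 80 + 53 = 133, the triangle is acute, so the smallest enclosing circle is the circumcircle.
Circumcentre = (-2.4375, 4.71875), r² = 28.2080078125.

28.2080078125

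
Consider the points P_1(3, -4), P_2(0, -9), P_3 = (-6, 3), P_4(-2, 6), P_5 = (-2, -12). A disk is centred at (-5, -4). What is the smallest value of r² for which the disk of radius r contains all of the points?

109

The required radius is the distance from (-5, -4) to the farthest point.
Squared distances: 64, 50, 50, 109, 73.
Maximum is 109, attained at P_4.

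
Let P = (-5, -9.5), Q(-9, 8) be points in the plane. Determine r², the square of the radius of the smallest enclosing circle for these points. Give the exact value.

The smallest circle enclosing two points has them as diameter endpoints.
Centre = midpoint = (-7, -0.75); r² = |PQ|²/4 = 322.25/4 = 80.5625.

80.5625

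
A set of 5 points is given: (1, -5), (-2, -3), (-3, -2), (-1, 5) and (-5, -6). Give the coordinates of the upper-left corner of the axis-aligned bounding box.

(-5, 5)

x-range [-5, 1], y-range [-6, 5].
The upper-left corner is (-5, 5).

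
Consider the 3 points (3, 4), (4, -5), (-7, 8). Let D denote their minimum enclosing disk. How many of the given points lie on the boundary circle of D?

Call the three points A, B, C in the order given.
Side lengths²: AB² = 82, AC² = 116, BC² = 290.
Since BC² = 290 ≥ 116 + 82 = 198, the angle opposite BC is not acute, so the smallest enclosing circle has BC as diameter.
Centre = midpoint of BC = (-1.5, 1.5), r² = 290/4 = 72.5.
The points at distance exactly r from the centre are (4, -5), (-7, 8) — 2 points.

2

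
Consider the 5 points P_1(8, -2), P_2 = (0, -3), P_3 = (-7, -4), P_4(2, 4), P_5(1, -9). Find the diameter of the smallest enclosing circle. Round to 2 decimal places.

15.13

The farthest pair is P_1–P_3 with squared distance 229. The circle on this segment as diameter has centre (0.5, -3) and r² = 229/4 = 57.25.
Check P_2: distance² to centre = 0.25 ≤ 57.25, so it lies inside.
All remaining points lie in this disk, and no smaller disk contains both endpoints, so this is the minimum enclosing circle.
Diameter = 2r = 2√(57.25) ≈ 15.13.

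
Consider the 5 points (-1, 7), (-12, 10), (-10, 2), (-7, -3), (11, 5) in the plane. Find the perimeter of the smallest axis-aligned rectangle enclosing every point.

Width = max x − min x = 11 − (-12) = 23.
Height = max y − min y = 10 − (-3) = 13.
Perimeter = 2(23 + 13) = 72.

72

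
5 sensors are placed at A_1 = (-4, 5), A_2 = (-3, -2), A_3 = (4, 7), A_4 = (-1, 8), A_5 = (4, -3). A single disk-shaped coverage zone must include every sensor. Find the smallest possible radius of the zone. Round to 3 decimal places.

6.051

The minimum enclosing circle is determined by three boundary points: A_2, A_4, A_5.
Their circumcentre is (43/36, 85/36) with r² = 23725/648.
The farthest remaining point A_1 is at distance² 21997/648 ≤ 23725/648.
r = √(23725/648) ≈ 6.051.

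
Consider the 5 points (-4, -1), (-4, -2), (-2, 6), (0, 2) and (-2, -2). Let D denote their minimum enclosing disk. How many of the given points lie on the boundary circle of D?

3

The farthest pair is (-4, -2)–(-2, 6) with squared distance 68. The circle on this segment as diameter has centre (-3, 2) and r² = 68/4 = 17.
Check (-4, -1): distance² to centre = 10 ≤ 17, so it lies inside.
All remaining points lie in this disk, and no smaller disk contains both endpoints, so this is the minimum enclosing circle.
The points at distance exactly r from the centre are (-4, -2), (-2, 6), (-2, -2) — 3 points.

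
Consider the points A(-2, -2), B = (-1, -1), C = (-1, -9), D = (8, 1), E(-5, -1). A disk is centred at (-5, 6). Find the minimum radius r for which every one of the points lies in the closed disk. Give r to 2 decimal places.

The required radius is the distance from (-5, 6) to the farthest point.
Squared distances: 73, 65, 241, 194, 49.
Maximum is 241, attained at C.
r = √241 ≈ 15.52.

15.52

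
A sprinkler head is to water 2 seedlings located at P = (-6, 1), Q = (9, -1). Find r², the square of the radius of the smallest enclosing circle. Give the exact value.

57.25

The smallest circle enclosing two points has them as diameter endpoints.
Centre = midpoint = (1.5, 0); r² = |PQ|²/4 = 229/4 = 57.25.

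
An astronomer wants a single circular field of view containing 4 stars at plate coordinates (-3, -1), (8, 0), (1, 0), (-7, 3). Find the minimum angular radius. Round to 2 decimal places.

7.65

By Welzl's lemma the MEC is supported by two points (diametrically opposite) or three points (on a circumcircle).
The farthest pair is (8, 0)–(-7, 3) with squared distance 234. The circle on this segment as diameter has centre (0.5, 1.5) and r² = 234/4 = 58.5.
Check (-3, -1): distance² to centre = 18.5 ≤ 58.5, so it lies inside.
All remaining points lie in this disk, and no smaller disk contains both endpoints, so this is the minimum enclosing circle.
r = √(58.5) ≈ 7.65.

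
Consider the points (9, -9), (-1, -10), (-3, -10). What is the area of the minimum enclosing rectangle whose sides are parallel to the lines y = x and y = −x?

In coordinates u = x + y, v = x − y the rectangle is axis-aligned; the map (x,y)→(u,v) scales areas by 2.
u-values: 0, -11, -13; range = 0 − (-13) = 13.
v-values: 18, 9, 7; range = 18 − 7 = 11.
Area = (13 × 11) / 2 = 71.5.

71.5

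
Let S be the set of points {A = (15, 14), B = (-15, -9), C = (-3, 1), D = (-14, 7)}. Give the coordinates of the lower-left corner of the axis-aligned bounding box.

x-range [-15, 15], y-range [-9, 14].
The lower-left corner is (-15, -9).

(-15, -9)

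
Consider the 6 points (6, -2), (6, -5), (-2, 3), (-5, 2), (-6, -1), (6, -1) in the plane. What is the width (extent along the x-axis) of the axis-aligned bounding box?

12

max x = 6, min x = -6, so width = 12.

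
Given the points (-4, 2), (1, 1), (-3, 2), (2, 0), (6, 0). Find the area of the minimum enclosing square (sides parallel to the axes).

100

The bounding box has width 10 and height 2.
An axis-aligned square enclosing the set must have side ≥ max(width, height).
So the minimum side is max(10, 2) = 10.
Area = 10² = 100.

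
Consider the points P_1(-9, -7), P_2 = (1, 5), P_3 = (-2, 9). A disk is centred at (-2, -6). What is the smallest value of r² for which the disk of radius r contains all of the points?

225

The required radius is the distance from (-2, -6) to the farthest point.
Squared distances: 50, 130, 225.
Maximum is 225, attained at P_3.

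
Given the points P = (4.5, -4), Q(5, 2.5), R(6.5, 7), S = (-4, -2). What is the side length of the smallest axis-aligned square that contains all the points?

The bounding box has width 10.5 and height 11.
An axis-aligned square enclosing the set must have side ≥ max(width, height).
So the minimum side is max(10.5, 11) = 11.

11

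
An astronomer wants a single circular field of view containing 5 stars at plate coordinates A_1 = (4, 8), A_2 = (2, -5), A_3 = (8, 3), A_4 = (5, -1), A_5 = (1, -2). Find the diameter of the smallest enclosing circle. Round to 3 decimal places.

13.153

A smallest enclosing disk is always determined by at most three of the input points on its boundary.
The farthest pair is A_1–A_2 with squared distance 173. The circle on this segment as diameter has centre (3, 1.5) and r² = 173/4 = 43.25.
Check A_3: distance² to centre = 27.25 ≤ 43.25, so it lies inside.
All remaining points lie in this disk, and no smaller disk contains both endpoints, so this is the minimum enclosing circle.
Diameter = 2r = 2√(43.25) ≈ 13.153.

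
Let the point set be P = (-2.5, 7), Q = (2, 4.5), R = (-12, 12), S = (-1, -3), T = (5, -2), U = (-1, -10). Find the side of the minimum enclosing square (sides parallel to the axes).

22

The bounding box has width 17 and height 22.
An axis-aligned square enclosing the set must have side ≥ max(width, height).
So the minimum side is max(17, 22) = 22.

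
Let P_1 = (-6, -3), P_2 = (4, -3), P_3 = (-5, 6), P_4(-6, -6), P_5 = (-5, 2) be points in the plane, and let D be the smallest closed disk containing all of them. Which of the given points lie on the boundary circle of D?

P_2, P_3, P_4

By Welzl's lemma the MEC is supported by two points (diametrically opposite) or three points (on a circumcircle).
The minimum enclosing circle is determined by three boundary points: P_2, P_3, P_4.
Their circumcentre is (-59/26, -7/26) with r² = 15805/338.
The farthest remaining point P_1 is at distance² 7225/338 ≤ 15805/338.
The points at distance exactly r from the centre are P_2, P_3, P_4 — 3 points.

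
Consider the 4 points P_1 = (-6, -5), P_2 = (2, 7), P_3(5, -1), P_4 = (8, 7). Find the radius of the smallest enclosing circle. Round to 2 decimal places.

A smallest enclosing disk is always determined by at most three of the input points on its boundary.
The farthest pair is P_1–P_4 with squared distance 340. The circle on this segment as diameter has centre (1, 1) and r² = 340/4 = 85.
Check P_2: distance² to centre = 37 ≤ 85, so it lies inside.
All remaining points lie in this disk, and no smaller disk contains both endpoints, so this is the minimum enclosing circle.
r = √85 ≈ 9.22.

9.22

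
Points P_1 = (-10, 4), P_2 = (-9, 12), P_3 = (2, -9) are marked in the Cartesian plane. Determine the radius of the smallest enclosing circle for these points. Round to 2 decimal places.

11.85

Side lengths²: P_1P_2² = 65, P_1P_3² = 313, P_2P_3² = 562.
Since P_2P_3² = 562 ≥ 313 + 65 = 378, the angle opposite P_2P_3 is not acute, so the smallest enclosing circle has P_2P_3 as diameter.
Centre = midpoint of P_2P_3 = (-3.5, 1.5), r² = 562/4 = 140.5.
r = √(140.5) ≈ 11.85.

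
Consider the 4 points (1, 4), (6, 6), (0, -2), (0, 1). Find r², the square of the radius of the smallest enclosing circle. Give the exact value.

A smallest enclosing disk is always determined by at most three of the input points on its boundary.
The farthest pair is (6, 6)–(0, -2) with squared distance 100. The circle on this segment as diameter has centre (3, 2) and r² = 100/4 = 25.
Check (1, 4): distance² to centre = 8 ≤ 25, so it lies inside.
All remaining points lie in this disk, and no smaller disk contains both endpoints, so this is the minimum enclosing circle.

25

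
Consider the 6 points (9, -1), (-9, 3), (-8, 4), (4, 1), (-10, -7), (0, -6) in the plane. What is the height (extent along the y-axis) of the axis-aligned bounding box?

max y = 4, min y = -7, so height = 11.

11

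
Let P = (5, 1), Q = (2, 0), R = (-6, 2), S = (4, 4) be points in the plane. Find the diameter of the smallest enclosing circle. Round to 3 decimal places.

11.045

The minimum enclosing circle of a finite set is fixed by two of the points (as a diameter) or three (as a circumcircle).
The farthest pair is P–R with squared distance 122. The circle on this segment as diameter has centre (-0.5, 1.5) and r² = 122/4 = 30.5.
Check Q: distance² to centre = 8.5 ≤ 30.5, so it lies inside.
All remaining points lie in this disk, and no smaller disk contains both endpoints, so this is the minimum enclosing circle.
Diameter = 2r = 2√(30.5) ≈ 11.045.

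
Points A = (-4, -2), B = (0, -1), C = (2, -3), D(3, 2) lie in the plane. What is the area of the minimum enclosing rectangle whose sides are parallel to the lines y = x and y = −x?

38.5

In coordinates u = x + y, v = x − y the rectangle is axis-aligned; the map (x,y)→(u,v) scales areas by 2.
u-values: -6, -1, -1, 5; range = 5 − (-6) = 11.
v-values: -2, 1, 5, 1; range = 5 − (-2) = 7.
Area = (11 × 7) / 2 = 38.5.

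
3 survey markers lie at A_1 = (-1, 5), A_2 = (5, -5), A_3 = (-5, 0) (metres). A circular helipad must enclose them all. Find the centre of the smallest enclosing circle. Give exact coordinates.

Side lengths²: A_1A_2² = 136, A_1A_3² = 41, A_2A_3² = 125.
Since A_1A_2² = 136 < 125 + 41 = 166, the triangle is acute, so the smallest enclosing circle is the circumcircle.
Circumcentre = (13/14, -9/14), r² = 3485/98.
Centre = (13/14, -9/14).

(13/14, -9/14)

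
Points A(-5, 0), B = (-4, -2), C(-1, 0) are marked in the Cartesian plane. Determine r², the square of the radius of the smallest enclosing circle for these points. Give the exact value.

Side lengths²: AB² = 5, AC² = 16, BC² = 13.
Since AC² = 16 < 13 + 5 = 18, the triangle is acute, so the smallest enclosing circle is the circumcircle.
Circumcentre = (-3, -0.25), r² = 4.0625.

4.0625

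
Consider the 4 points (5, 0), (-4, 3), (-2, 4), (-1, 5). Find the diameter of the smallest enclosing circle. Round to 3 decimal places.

9.487

By Welzl's lemma the MEC is supported by two points (diametrically opposite) or three points (on a circumcircle).
The farthest pair is (5, 0)–(-4, 3) with squared distance 90. The circle on this segment as diameter has centre (0.5, 1.5) and r² = 90/4 = 22.5.
Check (-2, 4): distance² to centre = 12.5 ≤ 22.5, so it lies inside.
All remaining points lie in this disk, and no smaller disk contains both endpoints, so this is the minimum enclosing circle.
Diameter = 2r = 2√(22.5) ≈ 9.487.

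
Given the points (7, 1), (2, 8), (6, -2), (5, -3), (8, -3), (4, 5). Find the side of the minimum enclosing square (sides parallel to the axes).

11

The bounding box has width 6 and height 11.
An axis-aligned square enclosing the set must have side ≥ max(width, height).
So the minimum side is max(6, 11) = 11.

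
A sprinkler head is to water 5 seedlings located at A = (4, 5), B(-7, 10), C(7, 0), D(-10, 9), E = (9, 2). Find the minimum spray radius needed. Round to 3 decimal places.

10.124

The farthest pair is D–E with squared distance 410. The circle on this segment as diameter has centre (-0.5, 5.5) and r² = 410/4 = 102.5.
Check A: distance² to centre = 20.5 ≤ 102.5, so it lies inside.
All remaining points lie in this disk, and no smaller disk contains both endpoints, so this is the minimum enclosing circle.
r = √(102.5) ≈ 10.124.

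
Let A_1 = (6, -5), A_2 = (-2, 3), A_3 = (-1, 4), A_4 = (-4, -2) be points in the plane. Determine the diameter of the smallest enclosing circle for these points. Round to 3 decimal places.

By Welzl's lemma the MEC is supported by two points (diametrically opposite) or three points (on a circumcircle).
The minimum enclosing circle is determined by three boundary points: A_1, A_3, A_4.
Their circumcentre is (79/46, -51/46) with r² = 35425/1058.
The farthest remaining point A_2 is at distance² 32481/1058 ≤ 35425/1058.
Diameter = 2r = 2√(35425/1058) ≈ 11.573.

11.573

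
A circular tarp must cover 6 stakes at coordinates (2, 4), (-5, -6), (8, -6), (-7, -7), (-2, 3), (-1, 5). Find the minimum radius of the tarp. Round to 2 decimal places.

The minimum enclosing circle is determined by three boundary points: (8, -6), (-7, -7), (-1, 5).
Their circumcentre is (8/29, -91/29) with r² = 57065/841.
The farthest remaining point (2, 4) is at distance² 45349/841 ≤ 57065/841.
r = √(57065/841) ≈ 8.24.

8.24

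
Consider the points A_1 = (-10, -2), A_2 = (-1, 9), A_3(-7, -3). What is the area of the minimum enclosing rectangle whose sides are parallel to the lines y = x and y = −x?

In coordinates u = x + y, v = x − y the rectangle is axis-aligned; the map (x,y)→(u,v) scales areas by 2.
u-values: -12, 8, -10; range = 8 − (-12) = 20.
v-values: -8, -10, -4; range = -4 − (-10) = 6.
Area = (20 × 6) / 2 = 60.

60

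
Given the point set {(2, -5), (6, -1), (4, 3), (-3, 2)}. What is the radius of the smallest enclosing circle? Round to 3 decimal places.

The minimum enclosing circle is determined by three boundary points: (2, -5), (6, -1), (-3, 2).
Their circumcentre is (1.25, -0.25) with r² = 23.125.
The farthest remaining point (4, 3) is at distance² 18.125 ≤ 23.125.
r = √(23.125) ≈ 4.809.

4.809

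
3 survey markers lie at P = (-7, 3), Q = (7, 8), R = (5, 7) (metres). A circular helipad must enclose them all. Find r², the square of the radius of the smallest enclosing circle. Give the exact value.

55.25

Side lengths²: PQ² = 221, PR² = 160, QR² = 5.
Since PQ² = 221 ≥ 160 + 5 = 165, the angle opposite PQ is not acute, so the smallest enclosing circle has PQ as diameter.
Centre = midpoint of PQ = (0, 5.5), r² = 221/4 = 55.25.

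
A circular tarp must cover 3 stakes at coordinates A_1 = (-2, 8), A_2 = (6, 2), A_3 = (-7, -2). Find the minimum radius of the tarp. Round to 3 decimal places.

6.912

Side lengths²: A_1A_2² = 100, A_1A_3² = 125, A_2A_3² = 185.
Since A_2A_3² = 185 < 125 + 100 = 225, the triangle is acute, so the smallest enclosing circle is the circumcircle.
Circumcentre = (-19/22, 13/11), r² = 23125/484.
r = √(23125/484) ≈ 6.912.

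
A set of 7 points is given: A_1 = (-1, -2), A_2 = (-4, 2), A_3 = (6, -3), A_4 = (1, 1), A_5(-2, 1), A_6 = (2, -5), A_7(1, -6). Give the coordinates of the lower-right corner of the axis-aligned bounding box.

x-range [-4, 6], y-range [-6, 2].
The lower-right corner is (6, -6).

(6, -6)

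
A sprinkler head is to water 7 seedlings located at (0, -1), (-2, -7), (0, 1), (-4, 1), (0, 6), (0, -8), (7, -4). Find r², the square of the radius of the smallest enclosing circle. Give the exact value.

The minimum enclosing circle of a finite set is fixed by two of the points (as a diameter) or three (as a circumcircle).
The minimum enclosing circle is determined by three boundary points: (0, 6), (0, -8), (7, -4).
Their circumcentre is (9/14, -1) with r² = 9685/196.
The farthest remaining point (-2, -7) is at distance² 8425/196 ≤ 9685/196.

9685/196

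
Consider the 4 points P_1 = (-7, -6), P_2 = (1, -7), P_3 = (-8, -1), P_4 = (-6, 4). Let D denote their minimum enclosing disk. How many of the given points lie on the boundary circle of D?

By Welzl's lemma the MEC is supported by two points (diametrically opposite) or three points (on a circumcircle).
The farthest pair is P_2–P_4 with squared distance 170. The circle on this segment as diameter has centre (-2.5, -1.5) and r² = 170/4 = 42.5.
Check P_1: distance² to centre = 40.5 ≤ 42.5, so it lies inside.
All remaining points lie in this disk, and no smaller disk contains both endpoints, so this is the minimum enclosing circle.
The points at distance exactly r from the centre are P_2, P_4 — 2 points.

2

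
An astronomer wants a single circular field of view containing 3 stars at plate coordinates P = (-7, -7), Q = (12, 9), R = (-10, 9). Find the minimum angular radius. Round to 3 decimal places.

12.636

Side lengths²: PQ² = 617, PR² = 265, QR² = 484.
Since PQ² = 617 < 484 + 265 = 749, the triangle is acute, so the smallest enclosing circle is the circumcircle.
Circumcentre = (1, 2.78125), r² = 159.6728515625.
r = √(159.6728515625) ≈ 12.636.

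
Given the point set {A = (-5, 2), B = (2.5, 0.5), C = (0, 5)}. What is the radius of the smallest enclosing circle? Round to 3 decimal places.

3.826

Side lengths²: AB² = 58.5, AC² = 34, BC² = 26.5.
Since AB² = 58.5 < 34 + 26.5 = 60.5, the triangle is acute, so the smallest enclosing circle is the circumcircle.
Circumcentre = (-1.225, 1.375), r² = 14.64125.
r = √(14.64125) ≈ 3.826.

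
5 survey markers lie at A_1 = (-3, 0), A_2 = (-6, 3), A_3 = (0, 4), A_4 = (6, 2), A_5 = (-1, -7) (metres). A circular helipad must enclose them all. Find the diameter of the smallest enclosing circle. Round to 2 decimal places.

13.35

By Welzl's lemma the MEC is supported by two points (diametrically opposite) or three points (on a circumcircle).
The minimum enclosing circle is determined by three boundary points: A_2, A_4, A_5.
Their circumcentre is (-11/46, -17/46) with r² = 47125/1058.
The farthest remaining point A_3 is at distance² 20261/1058 ≤ 47125/1058.
Diameter = 2r = 2√(47125/1058) ≈ 13.35.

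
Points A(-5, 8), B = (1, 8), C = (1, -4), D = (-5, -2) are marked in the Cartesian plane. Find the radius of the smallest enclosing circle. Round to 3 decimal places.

The farthest pair is A–C with squared distance 180. The circle on this segment as diameter has centre (-2, 2) and r² = 180/4 = 45.
Check B: distance² to centre = 45 ≤ 45, so it lies inside.
All remaining points lie in this disk, and no smaller disk contains both endpoints, so this is the minimum enclosing circle.
r = √45 ≈ 6.708.

6.708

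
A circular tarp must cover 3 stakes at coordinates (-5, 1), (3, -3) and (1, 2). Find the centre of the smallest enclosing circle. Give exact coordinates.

(-1, -1)

Call the three points A, B, C in the order given.
Side lengths²: AB² = 80, AC² = 37, BC² = 29.
Since AB² = 80 ≥ 37 + 29 = 66, the angle opposite AB is not acute, so the smallest enclosing circle has AB as diameter.
Centre = midpoint of AB = (-1, -1), r² = 80/4 = 20.
Centre = (-1, -1).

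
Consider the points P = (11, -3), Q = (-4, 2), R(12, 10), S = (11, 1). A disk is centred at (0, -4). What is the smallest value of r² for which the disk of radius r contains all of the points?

The required radius is the distance from (0, -4) to the farthest point.
Squared distances: 122, 52, 340, 146.
Maximum is 340, attained at R.

340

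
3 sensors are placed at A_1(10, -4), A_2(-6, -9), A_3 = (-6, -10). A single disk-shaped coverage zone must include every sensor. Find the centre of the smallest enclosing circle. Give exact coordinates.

Side lengths²: A_1A_2² = 281, A_1A_3² = 292, A_2A_3² = 1.
Since A_1A_3² = 292 ≥ 281 + 1 = 282, the angle opposite A_1A_3 is not acute, so the smallest enclosing circle has A_1A_3 as diameter.
Centre = midpoint of A_1A_3 = (2, -7), r² = 292/4 = 73.
Centre = (2, -7).

(2, -7)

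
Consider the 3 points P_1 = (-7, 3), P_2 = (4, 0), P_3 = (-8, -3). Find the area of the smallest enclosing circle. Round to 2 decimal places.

Side lengths²: P_1P_2² = 130, P_1P_3² = 37, P_2P_3² = 153.
Since P_2P_3² = 153 < 130 + 37 = 167, the triangle is acute, so the smallest enclosing circle is the circumcircle.
Circumcentre = (-99/46, -41/46), r² = 40885/1058.
Area = π·r² = π·40885/1058 ≈ 121.40.

121.40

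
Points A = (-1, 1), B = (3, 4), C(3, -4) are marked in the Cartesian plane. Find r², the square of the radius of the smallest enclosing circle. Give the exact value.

16.015625

Side lengths²: AB² = 25, AC² = 41, BC² = 64.
Since BC² = 64 < 41 + 25 = 66, the triangle is acute, so the smallest enclosing circle is the circumcircle.
Circumcentre = (2.875, 0), r² = 16.015625.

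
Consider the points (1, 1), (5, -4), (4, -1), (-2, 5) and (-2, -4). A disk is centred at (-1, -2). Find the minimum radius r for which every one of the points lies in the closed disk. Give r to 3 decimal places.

7.071

The required radius is the distance from (-1, -2) to the farthest point.
Squared distances: 13, 40, 26, 50, 5.
Maximum is 50, attained at (-2, 5).
r = √50 ≈ 7.071.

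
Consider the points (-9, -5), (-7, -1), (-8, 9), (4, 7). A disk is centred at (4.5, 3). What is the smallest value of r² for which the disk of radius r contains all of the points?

246.25

The required radius is the distance from (4.5, 3) to the farthest point.
Squared distances: 246.25, 148.25, 192.25, 16.25.
Maximum is 246.25, attained at (-9, -5).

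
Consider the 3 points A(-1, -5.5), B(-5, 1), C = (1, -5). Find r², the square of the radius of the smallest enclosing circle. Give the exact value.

18

Side lengths²: AB² = 58.25, AC² = 4.25, BC² = 72.
Since BC² = 72 ≥ 58.25 + 4.25 = 62.5, the angle opposite BC is not acute, so the smallest enclosing circle has BC as diameter.
Centre = midpoint of BC = (-2, -2), r² = 72/4 = 18.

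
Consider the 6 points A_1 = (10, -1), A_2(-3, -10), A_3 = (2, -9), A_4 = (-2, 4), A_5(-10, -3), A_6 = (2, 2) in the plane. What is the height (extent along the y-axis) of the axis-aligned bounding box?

14

max y = 4, min y = -10, so height = 14.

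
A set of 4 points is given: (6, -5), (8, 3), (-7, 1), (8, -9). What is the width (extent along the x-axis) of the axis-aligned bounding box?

15

max x = 8, min x = -7, so width = 15.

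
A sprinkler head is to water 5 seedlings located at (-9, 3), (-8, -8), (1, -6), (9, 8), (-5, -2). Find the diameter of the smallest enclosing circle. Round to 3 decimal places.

By Welzl's lemma the MEC is supported by two points (diametrically opposite) or three points (on a circumcircle).
The farthest pair is (-8, -8)–(9, 8) with squared distance 545. The circle on this segment as diameter has centre (0.5, 0) and r² = 545/4 = 136.25.
Check (-9, 3): distance² to centre = 99.25 ≤ 136.25, so it lies inside.
All remaining points lie in this disk, and no smaller disk contains both endpoints, so this is the minimum enclosing circle.
Diameter = 2r = 2√(136.25) ≈ 23.345.

23.345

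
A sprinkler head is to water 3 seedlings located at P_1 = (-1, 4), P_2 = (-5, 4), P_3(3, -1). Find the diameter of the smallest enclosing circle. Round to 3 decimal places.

9.434

Side lengths²: P_1P_2² = 16, P_1P_3² = 41, P_2P_3² = 89.
Since P_2P_3² = 89 ≥ 41 + 16 = 57, the angle opposite P_2P_3 is not acute, so the smallest enclosing circle has P_2P_3 as diameter.
Centre = midpoint of P_2P_3 = (-1, 1.5), r² = 89/4 = 22.25.
Diameter = 2r = 2√(22.25) ≈ 9.434.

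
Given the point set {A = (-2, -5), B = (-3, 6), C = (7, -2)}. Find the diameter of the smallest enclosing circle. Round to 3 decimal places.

Side lengths²: AB² = 122, AC² = 90, BC² = 164.
Since BC² = 164 < 122 + 90 = 212, the triangle is acute, so the smallest enclosing circle is the circumcircle.
Circumcentre = (18/17, 14/17), r² = 12505/289.
Diameter = 2r = 2√(12505/289) ≈ 13.156.

13.156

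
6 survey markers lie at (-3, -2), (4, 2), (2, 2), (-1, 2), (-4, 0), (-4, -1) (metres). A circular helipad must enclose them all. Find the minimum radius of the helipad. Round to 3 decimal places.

4.272

The farthest pair is (4, 2)–(-4, -1) with squared distance 73. The circle on this segment as diameter has centre (0, 0.5) and r² = 73/4 = 18.25.
Check (-3, -2): distance² to centre = 15.25 ≤ 18.25, so it lies inside.
All remaining points lie in this disk, and no smaller disk contains both endpoints, so this is the minimum enclosing circle.
r = √(18.25) ≈ 4.272.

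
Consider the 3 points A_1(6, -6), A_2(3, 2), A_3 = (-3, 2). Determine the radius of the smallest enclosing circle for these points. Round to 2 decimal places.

Side lengths²: A_1A_2² = 73, A_1A_3² = 145, A_2A_3² = 36.
Since A_1A_3² = 145 ≥ 73 + 36 = 109, the angle opposite A_1A_3 is not acute, so the smallest enclosing circle has A_1A_3 as diameter.
Centre = midpoint of A_1A_3 = (1.5, -2), r² = 145/4 = 36.25.
r = √(36.25) ≈ 6.02.

6.02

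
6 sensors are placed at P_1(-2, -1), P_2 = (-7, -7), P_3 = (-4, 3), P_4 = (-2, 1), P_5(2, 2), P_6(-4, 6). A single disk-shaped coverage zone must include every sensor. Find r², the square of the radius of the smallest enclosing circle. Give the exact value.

A smallest enclosing disk is always determined by at most three of the input points on its boundary.
The minimum enclosing circle is determined by three boundary points: P_2, P_5, P_6.
Their circumcentre is (-4.2, -0.8) with r² = 46.28.
The farthest remaining point P_3 is at distance² 14.48 ≤ 46.28.

46.28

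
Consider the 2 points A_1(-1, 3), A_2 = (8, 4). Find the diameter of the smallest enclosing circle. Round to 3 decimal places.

9.055

The smallest circle enclosing two points has them as diameter endpoints.
Centre = midpoint = (3.5, 3.5); r² = |A_1A_2|²/4 = 82/4 = 20.5.
Diameter = 2r = 2√(20.5) ≈ 9.055.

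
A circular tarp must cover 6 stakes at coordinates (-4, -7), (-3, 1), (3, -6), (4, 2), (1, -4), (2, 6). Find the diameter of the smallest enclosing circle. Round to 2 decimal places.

14.32

The farthest pair is (-4, -7)–(2, 6) with squared distance 205. The circle on this segment as diameter has centre (-1, -0.5) and r² = 205/4 = 51.25.
Check (-3, 1): distance² to centre = 6.25 ≤ 51.25, so it lies inside.
All remaining points lie in this disk, and no smaller disk contains both endpoints, so this is the minimum enclosing circle.
Diameter = 2r = 2√(51.25) ≈ 14.32.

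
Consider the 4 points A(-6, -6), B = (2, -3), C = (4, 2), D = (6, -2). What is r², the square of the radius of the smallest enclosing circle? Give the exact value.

A smallest enclosing disk is always determined by at most three of the input points on its boundary.
The minimum enclosing circle is determined by three boundary points: A, C, D.
Their circumcentre is (-3/7, -19/7) with r² = 2050/49.
The farthest remaining point B is at distance² 293/49 ≤ 2050/49.

2050/49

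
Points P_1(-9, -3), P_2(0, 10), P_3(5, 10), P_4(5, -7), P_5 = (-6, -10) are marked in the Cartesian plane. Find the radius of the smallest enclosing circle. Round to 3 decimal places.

11.413

A smallest enclosing disk is always determined by at most three of the input points on its boundary.
The farthest pair is P_3–P_5 with squared distance 521. The circle on this segment as diameter has centre (-0.5, 0) and r² = 521/4 = 130.25.
Check P_1: distance² to centre = 81.25 ≤ 130.25, so it lies inside.
All remaining points lie in this disk, and no smaller disk contains both endpoints, so this is the minimum enclosing circle.
r = √(130.25) ≈ 11.413.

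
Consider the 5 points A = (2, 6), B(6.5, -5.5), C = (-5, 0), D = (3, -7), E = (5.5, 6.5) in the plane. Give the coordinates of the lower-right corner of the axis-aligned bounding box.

(6.5, -7)

x-range [-5, 6.5], y-range [-7, 6.5].
The lower-right corner is (6.5, -7).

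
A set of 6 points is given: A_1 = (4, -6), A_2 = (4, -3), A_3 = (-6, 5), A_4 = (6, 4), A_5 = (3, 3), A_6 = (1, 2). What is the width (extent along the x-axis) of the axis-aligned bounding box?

max x = 6, min x = -6, so width = 12.

12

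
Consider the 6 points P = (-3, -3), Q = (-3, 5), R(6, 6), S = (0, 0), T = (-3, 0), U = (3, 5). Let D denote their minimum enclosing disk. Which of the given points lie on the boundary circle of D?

P, R

A smallest enclosing disk is always determined by at most three of the input points on its boundary.
The farthest pair is P–R with squared distance 162. The circle on this segment as diameter has centre (1.5, 1.5) and r² = 162/4 = 40.5.
Check Q: distance² to centre = 32.5 ≤ 40.5, so it lies inside.
All remaining points lie in this disk, and no smaller disk contains both endpoints, so this is the minimum enclosing circle.
The points at distance exactly r from the centre are P, R — 2 points.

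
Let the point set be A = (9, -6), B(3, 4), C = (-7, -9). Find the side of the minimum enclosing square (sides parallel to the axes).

16

The bounding box has width 16 and height 13.
An axis-aligned square enclosing the set must have side ≥ max(width, height).
So the minimum side is max(16, 13) = 16.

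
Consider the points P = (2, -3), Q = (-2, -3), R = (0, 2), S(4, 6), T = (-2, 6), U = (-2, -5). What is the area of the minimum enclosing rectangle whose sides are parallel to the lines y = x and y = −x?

In coordinates u = x + y, v = x − y the rectangle is axis-aligned; the map (x,y)→(u,v) scales areas by 2.
u-values: -1, -5, 2, 10, 4, -7; range = 10 − (-7) = 17.
v-values: 5, 1, -2, -2, -8, 3; range = 5 − (-8) = 13.
Area = (17 × 13) / 2 = 110.5.

110.5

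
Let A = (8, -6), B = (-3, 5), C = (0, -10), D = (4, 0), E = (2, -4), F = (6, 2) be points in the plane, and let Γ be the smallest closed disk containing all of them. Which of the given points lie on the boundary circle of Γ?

A, B, C

A smallest enclosing disk is always determined by at most three of the input points on its boundary.
The minimum enclosing circle is determined by three boundary points: A, B, C.
Their circumcentre is (1, -2) with r² = 65.
The farthest remaining point F is at distance² 41 ≤ 65.
The points at distance exactly r from the centre are A, B, C — 3 points.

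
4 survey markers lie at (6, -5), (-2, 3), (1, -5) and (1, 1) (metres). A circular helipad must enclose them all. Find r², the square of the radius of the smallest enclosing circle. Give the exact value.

32

A smallest enclosing disk is always determined by at most three of the input points on its boundary.
The farthest pair is (6, -5)–(-2, 3) with squared distance 128. The circle on this segment as diameter has centre (2, -1) and r² = 128/4 = 32.
Check (1, -5): distance² to centre = 17 ≤ 32, so it lies inside.
All remaining points lie in this disk, and no smaller disk contains both endpoints, so this is the minimum enclosing circle.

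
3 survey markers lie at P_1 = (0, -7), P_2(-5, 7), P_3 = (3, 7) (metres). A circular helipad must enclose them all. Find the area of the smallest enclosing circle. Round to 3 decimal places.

Side lengths²: P_1P_2² = 221, P_1P_3² = 205, P_2P_3² = 64.
Since P_1P_2² = 221 < 205 + 64 = 269, the triangle is acute, so the smallest enclosing circle is the circumcircle.
Circumcentre = (-1, 15/28), r² = 45305/784.
Area = π·r² = π·45305/784 ≈ 181.543.

181.543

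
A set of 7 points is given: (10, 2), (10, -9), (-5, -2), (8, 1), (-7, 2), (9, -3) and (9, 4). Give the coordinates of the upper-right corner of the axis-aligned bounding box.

(10, 4)

x-range [-7, 10], y-range [-9, 4].
The upper-right corner is (10, 4).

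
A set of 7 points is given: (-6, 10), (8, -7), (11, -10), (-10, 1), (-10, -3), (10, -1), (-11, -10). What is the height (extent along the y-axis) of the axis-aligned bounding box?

max y = 10, min y = -10, so height = 20.

20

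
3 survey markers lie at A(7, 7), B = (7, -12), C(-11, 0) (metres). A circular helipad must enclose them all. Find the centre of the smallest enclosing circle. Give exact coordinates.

Side lengths²: AB² = 361, AC² = 373, BC² = 468.
Since BC² = 468 < 373 + 361 = 734, the triangle is acute, so the smallest enclosing circle is the circumcircle.
Circumcentre = (1/3, -2.5), r² = 4849/36.
Centre = (1/3, -2.5).

(1/3, -2.5)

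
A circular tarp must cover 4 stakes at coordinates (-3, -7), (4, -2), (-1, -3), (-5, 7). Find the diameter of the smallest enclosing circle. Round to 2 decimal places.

By Welzl's lemma the MEC is supported by two points (diametrically opposite) or three points (on a circumcircle).
The minimum enclosing circle is determined by three boundary points: (-3, -7), (4, -2), (-5, 7).
Their circumcentre is (-17/6, 1/6) with r² = 925/18.
The farthest remaining point (-1, -3) is at distance² 241/18 ≤ 925/18.
Diameter = 2r = 2√(925/18) ≈ 14.34.

14.34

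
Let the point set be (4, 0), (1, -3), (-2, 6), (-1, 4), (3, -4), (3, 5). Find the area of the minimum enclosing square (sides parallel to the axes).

The bounding box has width 6 and height 10.
An axis-aligned square enclosing the set must have side ≥ max(width, height).
So the minimum side is max(6, 10) = 10.
Area = 10² = 100.

100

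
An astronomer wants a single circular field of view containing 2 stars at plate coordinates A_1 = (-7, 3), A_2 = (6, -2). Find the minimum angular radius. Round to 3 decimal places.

6.964

The smallest circle enclosing two points has them as diameter endpoints.
Centre = midpoint = (-0.5, 0.5); r² = |A_1A_2|²/4 = 194/4 = 48.5.
r = √(48.5) ≈ 6.964.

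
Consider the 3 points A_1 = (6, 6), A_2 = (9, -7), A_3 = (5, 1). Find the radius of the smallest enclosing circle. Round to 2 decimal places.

Side lengths²: A_1A_2² = 178, A_1A_3² = 26, A_2A_3² = 80.
Since A_1A_2² = 178 ≥ 80 + 26 = 106, the angle opposite A_1A_2 is not acute, so the smallest enclosing circle has A_1A_2 as diameter.
Centre = midpoint of A_1A_2 = (7.5, -0.5), r² = 178/4 = 44.5.
r = √(44.5) ≈ 6.67.

6.67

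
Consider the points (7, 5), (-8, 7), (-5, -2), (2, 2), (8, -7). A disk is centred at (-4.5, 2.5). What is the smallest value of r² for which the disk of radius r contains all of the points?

246.5

The required radius is the distance from (-4.5, 2.5) to the farthest point.
Squared distances: 138.5, 32.5, 20.5, 42.5, 246.5.
Maximum is 246.5, attained at (8, -7).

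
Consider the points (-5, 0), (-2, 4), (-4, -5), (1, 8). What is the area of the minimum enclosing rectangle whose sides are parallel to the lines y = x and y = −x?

In coordinates u = x + y, v = x − y the rectangle is axis-aligned; the map (x,y)→(u,v) scales areas by 2.
u-values: -5, 2, -9, 9; range = 9 − (-9) = 18.
v-values: -5, -6, 1, -7; range = 1 − (-7) = 8.
Area = (18 × 8) / 2 = 72.

72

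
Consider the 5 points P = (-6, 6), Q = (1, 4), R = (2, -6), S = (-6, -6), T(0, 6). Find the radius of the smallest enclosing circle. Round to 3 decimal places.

The farthest pair is P–R with squared distance 208. The circle on this segment as diameter has centre (-2, 0) and r² = 208/4 = 52.
Check Q: distance² to centre = 25 ≤ 52, so it lies inside.
All remaining points lie in this disk, and no smaller disk contains both endpoints, so this is the minimum enclosing circle.
r = √52 ≈ 7.211.

7.211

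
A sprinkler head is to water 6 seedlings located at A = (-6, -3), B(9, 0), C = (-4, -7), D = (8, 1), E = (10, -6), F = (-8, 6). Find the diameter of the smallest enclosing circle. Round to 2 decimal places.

21.63

A smallest enclosing disk is always determined by at most three of the input points on its boundary.
The farthest pair is E–F with squared distance 468. The circle on this segment as diameter has centre (1, 0) and r² = 468/4 = 117.
Check A: distance² to centre = 58 ≤ 117, so it lies inside.
All remaining points lie in this disk, and no smaller disk contains both endpoints, so this is the minimum enclosing circle.
Diameter = 2r = 2√117 ≈ 21.63.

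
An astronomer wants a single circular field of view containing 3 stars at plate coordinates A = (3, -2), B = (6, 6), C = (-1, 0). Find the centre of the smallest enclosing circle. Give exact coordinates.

Side lengths²: AB² = 73, AC² = 20, BC² = 85.
Since BC² = 85 < 73 + 20 = 93, the triangle is acute, so the smallest enclosing circle is the circumcircle.
Circumcentre = (107/38, 50/19), r² = 31025/1444.
Centre = (107/38, 50/19).

(107/38, 50/19)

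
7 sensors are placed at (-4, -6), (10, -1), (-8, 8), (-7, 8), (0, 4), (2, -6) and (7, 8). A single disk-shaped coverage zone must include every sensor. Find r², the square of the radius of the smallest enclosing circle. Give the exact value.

58565/576

By Welzl's lemma the MEC is supported by two points (diametrically opposite) or three points (on a circumcircle).
The minimum enclosing circle is determined by three boundary points: (-4, -6), (10, -1), (-8, 8).
Their circumcentre is (17/24, 35/12) with r² = 58565/576.
The farthest remaining point (-7, 8) is at distance² 49109/576 ≤ 58565/576.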